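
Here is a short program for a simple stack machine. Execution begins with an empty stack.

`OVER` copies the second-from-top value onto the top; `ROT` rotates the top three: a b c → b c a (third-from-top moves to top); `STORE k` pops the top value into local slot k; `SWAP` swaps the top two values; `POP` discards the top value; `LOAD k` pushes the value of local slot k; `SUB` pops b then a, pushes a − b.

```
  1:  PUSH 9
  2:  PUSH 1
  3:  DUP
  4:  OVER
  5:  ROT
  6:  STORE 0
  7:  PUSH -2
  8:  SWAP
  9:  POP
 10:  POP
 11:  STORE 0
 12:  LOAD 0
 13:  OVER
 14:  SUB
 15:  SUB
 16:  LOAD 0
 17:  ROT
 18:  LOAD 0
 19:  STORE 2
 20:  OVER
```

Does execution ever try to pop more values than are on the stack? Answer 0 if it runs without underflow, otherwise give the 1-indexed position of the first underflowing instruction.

17

PUSH 9  → 9
PUSH 1  → 9 1
DUP     → 9 1 1
OVER    → 9 1 1 1
ROT     → 9 1 1 1
STORE 0 → 9 1 1
PUSH -2 → 9 1 1 -2
SWAP    → 9 1 -2 1
POP     → 9 1 -2
POP     → 9 1
STORE 0 → 9
LOAD 0  → 9 1
OVER    → 9 1 9
SUB     → 9 -8
SUB     → 17
LOAD 0  → 17 1
ROT  — needs 3 operands, stack has 2 → underflow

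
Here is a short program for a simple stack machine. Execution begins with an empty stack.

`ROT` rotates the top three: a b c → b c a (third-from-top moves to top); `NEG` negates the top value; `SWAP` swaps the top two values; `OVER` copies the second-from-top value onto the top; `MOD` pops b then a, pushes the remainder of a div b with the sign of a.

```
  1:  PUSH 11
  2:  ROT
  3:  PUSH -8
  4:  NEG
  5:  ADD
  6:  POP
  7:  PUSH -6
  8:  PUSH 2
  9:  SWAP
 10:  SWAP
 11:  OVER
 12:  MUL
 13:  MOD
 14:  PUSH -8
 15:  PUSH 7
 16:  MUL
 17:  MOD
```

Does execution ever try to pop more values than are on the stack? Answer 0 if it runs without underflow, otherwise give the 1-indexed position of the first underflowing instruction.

2

PUSH 11 : [11]
ROT  — needs 3 operands, stack has 1 → underflow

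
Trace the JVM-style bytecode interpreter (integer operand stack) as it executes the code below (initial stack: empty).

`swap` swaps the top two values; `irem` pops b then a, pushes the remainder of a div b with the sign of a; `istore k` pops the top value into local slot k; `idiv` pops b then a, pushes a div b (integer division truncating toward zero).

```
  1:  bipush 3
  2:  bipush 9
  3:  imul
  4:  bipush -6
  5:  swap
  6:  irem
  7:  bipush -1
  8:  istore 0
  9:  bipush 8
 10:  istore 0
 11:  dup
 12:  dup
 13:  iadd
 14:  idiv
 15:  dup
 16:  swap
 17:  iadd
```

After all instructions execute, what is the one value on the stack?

0

bipush 3   3
bipush 9   3 9
imul       27
bipush -6  27 -6
swap       -6 27
irem       -6
bipush -1  -6 -1
istore 0   -6
bipush 8   -6 8
istore 0   -6
dup        -6 -6
dup        -6 -6 -6
iadd       -6 -12
idiv       0
dup        0 0
swap       0 0
iadd       0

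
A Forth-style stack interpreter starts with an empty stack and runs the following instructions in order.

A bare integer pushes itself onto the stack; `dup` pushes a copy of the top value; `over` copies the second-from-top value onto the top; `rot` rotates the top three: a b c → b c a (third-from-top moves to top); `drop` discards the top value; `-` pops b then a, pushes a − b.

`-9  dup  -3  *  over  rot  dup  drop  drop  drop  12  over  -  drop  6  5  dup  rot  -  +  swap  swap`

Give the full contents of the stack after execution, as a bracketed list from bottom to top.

-9   → [-9]
dup  → [-9, -9]
-3   → [-9, -9, -3]
*    → [-9, 27]
over → [-9, 27, -9]
rot  → [27, -9, -9]
dup  → [27, -9, -9, -9]
drop → [27, -9, -9]
drop → [27, -9]
drop → [27]
12   → [27, 12]
over → [27, 12, 27]
-    → [27, -15]
drop → [27]
6    → [27, 6]
5    → [27, 6, 5]
dup  → [27, 6, 5, 5]
rot  → [27, 5, 5, 6]
-    → [27, 5, -1]
+    → [27, 4]
swap → [4, 27]
swap → [27, 4]

[27, 4]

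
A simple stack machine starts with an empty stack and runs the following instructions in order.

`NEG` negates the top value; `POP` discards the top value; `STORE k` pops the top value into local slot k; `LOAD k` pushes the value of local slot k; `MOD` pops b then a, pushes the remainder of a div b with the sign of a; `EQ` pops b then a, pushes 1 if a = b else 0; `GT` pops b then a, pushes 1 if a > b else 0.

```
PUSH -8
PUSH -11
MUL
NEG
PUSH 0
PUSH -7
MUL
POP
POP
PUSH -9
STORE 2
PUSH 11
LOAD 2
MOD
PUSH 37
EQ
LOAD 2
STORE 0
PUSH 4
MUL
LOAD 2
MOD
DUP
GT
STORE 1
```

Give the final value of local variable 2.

-9

PUSH -8  -> [-8]
PUSH -11 -> [-8, -11]
MUL      -> [88]
NEG      -> [-88]
PUSH 0   -> [-88, 0]
PUSH -7  -> [-88, 0, -7]
MUL      -> [-88, 0]
POP      -> [-88]
POP      -> []
PUSH -9  -> [-9]
STORE 2  -> []
PUSH 11  -> [11]
LOAD 2   -> [11, -9]
MOD      -> [2]
PUSH 37  -> [2, 37]
EQ       -> [0]
LOAD 2   -> [0, -9]
STORE 0  -> [0]
PUSH 4   -> [0, 4]
MUL      -> [0]
LOAD 2   -> [0, -9]
MOD      -> [0]
DUP      -> [0, 0]
GT       -> [0]
STORE 1  -> []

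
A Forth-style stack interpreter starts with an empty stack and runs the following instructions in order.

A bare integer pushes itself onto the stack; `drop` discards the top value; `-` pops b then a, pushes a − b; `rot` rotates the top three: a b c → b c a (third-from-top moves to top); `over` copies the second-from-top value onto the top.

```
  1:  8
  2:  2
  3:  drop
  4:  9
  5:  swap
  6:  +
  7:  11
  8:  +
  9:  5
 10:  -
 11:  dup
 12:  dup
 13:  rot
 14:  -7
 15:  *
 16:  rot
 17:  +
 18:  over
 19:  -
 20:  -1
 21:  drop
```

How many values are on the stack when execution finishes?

2

8    -> 8
2    -> 8 2
drop -> 8
9    -> 8 9
swap -> 9 8
+    -> 17
11   -> 17 11
+    -> 28
5    -> 28 5
-    -> 23
dup  -> 23 23
dup  -> 23 23 23
rot  -> 23 23 23
-7   -> 23 23 23 -7
*    -> 23 23 -161
rot  -> 23 -161 23
+    -> 23 -138
over -> 23 -138 23
-    -> 23 -161
-1   -> 23 -161 -1
drop -> 23 -161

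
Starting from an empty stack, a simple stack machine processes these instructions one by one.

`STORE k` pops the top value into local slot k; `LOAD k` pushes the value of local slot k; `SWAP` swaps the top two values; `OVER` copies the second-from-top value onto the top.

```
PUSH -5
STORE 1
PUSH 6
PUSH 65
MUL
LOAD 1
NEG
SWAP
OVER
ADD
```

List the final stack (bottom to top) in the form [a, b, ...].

PUSH -5  [-5]
STORE 1  []
PUSH 6   [6]
PUSH 65  [6, 65]
MUL      [390]
LOAD 1   [390, -5]
NEG      [390, 5]
SWAP     [5, 390]
OVER     [5, 390, 5]
ADD      [5, 395]

[5, 395]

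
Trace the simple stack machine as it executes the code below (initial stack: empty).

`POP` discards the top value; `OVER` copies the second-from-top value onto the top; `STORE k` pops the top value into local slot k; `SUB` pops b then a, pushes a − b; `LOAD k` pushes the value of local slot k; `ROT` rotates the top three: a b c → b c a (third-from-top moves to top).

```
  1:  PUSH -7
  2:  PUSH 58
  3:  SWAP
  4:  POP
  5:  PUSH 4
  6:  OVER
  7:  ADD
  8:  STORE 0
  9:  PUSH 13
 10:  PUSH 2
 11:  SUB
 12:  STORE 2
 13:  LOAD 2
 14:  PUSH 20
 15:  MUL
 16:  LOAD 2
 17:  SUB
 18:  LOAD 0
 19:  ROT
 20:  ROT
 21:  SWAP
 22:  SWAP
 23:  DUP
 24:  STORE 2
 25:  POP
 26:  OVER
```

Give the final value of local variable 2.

209

PUSH -7  -7
PUSH 58  -7 58
SWAP     58 -7
POP      58
PUSH 4   58 4
OVER     58 4 58
ADD      58 62
STORE 0  58
PUSH 13  58 13
PUSH 2   58 13 2
SUB      58 11
STORE 2  58
LOAD 2   58 11
PUSH 20  58 11 20
MUL      58 220
LOAD 2   58 220 11
SUB      58 209
LOAD 0   58 209 62
ROT      209 62 58
ROT      62 58 209
SWAP     62 209 58
SWAP     62 58 209
DUP      62 58 209 209
STORE 2  62 58 209
POP      62 58
OVER     62 58 62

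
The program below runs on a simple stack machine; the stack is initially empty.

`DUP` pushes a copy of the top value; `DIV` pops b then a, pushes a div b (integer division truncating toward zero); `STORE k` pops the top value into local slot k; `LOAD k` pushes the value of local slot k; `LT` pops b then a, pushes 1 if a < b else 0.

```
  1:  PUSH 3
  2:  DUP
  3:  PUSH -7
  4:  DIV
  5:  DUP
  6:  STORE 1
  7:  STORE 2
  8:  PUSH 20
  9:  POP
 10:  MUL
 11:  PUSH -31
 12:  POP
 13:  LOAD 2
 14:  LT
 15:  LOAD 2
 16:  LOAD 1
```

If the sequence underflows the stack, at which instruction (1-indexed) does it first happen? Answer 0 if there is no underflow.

10

PUSH 3  → 3
DUP     → 3 3
PUSH -7 → 3 3 -7
DIV     → 3 0
DUP     → 3 0 0
STORE 1 → 3 0
STORE 2 → 3
PUSH 20 → 3 20
POP     → 3
MUL  — needs 2 operands, stack has 1 → underflow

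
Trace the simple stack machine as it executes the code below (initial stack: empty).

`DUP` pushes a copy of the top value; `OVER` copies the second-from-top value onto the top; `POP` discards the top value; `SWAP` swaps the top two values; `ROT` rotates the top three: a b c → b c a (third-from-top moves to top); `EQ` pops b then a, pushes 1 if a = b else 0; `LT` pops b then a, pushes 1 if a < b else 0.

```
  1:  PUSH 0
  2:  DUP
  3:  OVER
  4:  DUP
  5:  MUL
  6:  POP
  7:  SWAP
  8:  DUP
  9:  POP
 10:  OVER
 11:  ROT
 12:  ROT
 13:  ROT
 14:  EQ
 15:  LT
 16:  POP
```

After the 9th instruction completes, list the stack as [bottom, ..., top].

[0, 0]

PUSH 0 → 0
DUP    → 0 0
OVER   → 0 0 0
DUP    → 0 0 0 0
MUL    → 0 0 0
POP    → 0 0
SWAP   → 0 0
DUP    → 0 0 0
POP    → 0 0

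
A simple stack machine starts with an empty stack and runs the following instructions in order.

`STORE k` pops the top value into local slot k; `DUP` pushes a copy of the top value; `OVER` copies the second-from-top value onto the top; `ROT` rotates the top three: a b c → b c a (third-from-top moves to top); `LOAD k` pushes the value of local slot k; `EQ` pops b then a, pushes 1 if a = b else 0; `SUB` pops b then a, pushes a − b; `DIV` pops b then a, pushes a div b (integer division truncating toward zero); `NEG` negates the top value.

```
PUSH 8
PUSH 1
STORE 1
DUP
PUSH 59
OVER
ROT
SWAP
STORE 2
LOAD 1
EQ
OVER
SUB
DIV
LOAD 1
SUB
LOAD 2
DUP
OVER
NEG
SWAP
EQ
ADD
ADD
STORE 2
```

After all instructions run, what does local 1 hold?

1

PUSH 8   [8]
PUSH 1   [8, 1]
STORE 1  [8]
DUP      [8, 8]
PUSH 59  [8, 8, 59]
OVER     [8, 8, 59, 8]
ROT      [8, 59, 8, 8]
SWAP     [8, 59, 8, 8]
STORE 2  [8, 59, 8]
LOAD 1   [8, 59, 8, 1]
EQ       [8, 59, 0]
OVER     [8, 59, 0, 59]
SUB      [8, 59, -59]
DIV      [8, -1]
LOAD 1   [8, -1, 1]
SUB      [8, -2]
LOAD 2   [8, -2, 8]
DUP      [8, -2, 8, 8]
OVER     [8, -2, 8, 8, 8]
NEG      [8, -2, 8, 8, -8]
SWAP     [8, -2, 8, -8, 8]
EQ       [8, -2, 8, 0]
ADD      [8, -2, 8]
ADD      [8, 6]
STORE 2  [8]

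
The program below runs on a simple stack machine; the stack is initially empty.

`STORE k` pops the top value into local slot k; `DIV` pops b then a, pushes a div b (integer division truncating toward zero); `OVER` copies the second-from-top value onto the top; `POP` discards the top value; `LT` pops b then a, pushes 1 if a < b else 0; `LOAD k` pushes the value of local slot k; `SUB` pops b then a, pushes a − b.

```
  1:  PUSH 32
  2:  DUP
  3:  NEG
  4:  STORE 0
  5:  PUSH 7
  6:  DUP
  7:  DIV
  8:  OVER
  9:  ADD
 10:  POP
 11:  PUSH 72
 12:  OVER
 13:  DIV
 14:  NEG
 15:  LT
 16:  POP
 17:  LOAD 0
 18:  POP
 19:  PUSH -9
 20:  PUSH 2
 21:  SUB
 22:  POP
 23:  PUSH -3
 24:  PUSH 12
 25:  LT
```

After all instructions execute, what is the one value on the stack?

PUSH 32 → 32
DUP     → 32 32
NEG     → 32 -32
STORE 0 → 32
PUSH 7  → 32 7
DUP     → 32 7 7
DIV     → 32 1
OVER    → 32 1 32
ADD     → 32 33
POP     → 32
PUSH 72 → 32 72
OVER    → 32 72 32
DIV     → 32 2
NEG     → 32 -2
LT      → 0
POP     → (empty)
LOAD 0  → -32
POP     → (empty)
PUSH -9 → -9
PUSH 2  → -9 2
SUB     → -11
POP     → (empty)
PUSH -3 → -3
PUSH 12 → -3 12
LT      → 1

1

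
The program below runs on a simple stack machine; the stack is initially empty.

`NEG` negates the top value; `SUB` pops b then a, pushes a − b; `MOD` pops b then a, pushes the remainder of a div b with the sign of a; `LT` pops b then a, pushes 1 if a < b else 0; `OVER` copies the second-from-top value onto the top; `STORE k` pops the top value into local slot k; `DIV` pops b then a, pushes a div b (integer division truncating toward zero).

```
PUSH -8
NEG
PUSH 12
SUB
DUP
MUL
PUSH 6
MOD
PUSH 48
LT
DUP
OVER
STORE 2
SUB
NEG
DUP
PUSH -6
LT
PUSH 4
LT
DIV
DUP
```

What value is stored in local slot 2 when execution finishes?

PUSH -8 : [-8]
NEG     : [8]
PUSH 12 : [8, 12]
SUB     : [-4]
DUP     : [-4, -4]
MUL     : [16]
PUSH 6  : [16, 6]
MOD     : [4]
PUSH 48 : [4, 48]
LT      : [1]
DUP     : [1, 1]
OVER    : [1, 1, 1]
STORE 2 : [1, 1]
SUB     : [0]
NEG     : [0]
DUP     : [0, 0]
PUSH -6 : [0, 0, -6]
LT      : [0, 0]
PUSH 4  : [0, 0, 4]
LT      : [0, 1]
DIV     : [0]
DUP     : [0, 0]

1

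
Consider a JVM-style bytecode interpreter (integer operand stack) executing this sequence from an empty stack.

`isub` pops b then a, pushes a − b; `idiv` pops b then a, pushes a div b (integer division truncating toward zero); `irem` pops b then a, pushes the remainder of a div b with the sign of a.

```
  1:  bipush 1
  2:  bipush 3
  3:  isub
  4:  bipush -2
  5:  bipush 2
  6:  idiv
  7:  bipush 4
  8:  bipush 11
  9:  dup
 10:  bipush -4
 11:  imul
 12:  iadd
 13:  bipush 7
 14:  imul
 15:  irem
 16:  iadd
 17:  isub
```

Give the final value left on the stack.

-5

bipush 1  : 1
bipush 3  : 1 3
isub      : -2
bipush -2 : -2 -2
bipush 2  : -2 -2 2
idiv      : -2 -1
bipush 4  : -2 -1 4
bipush 11 : -2 -1 4 11
dup       : -2 -1 4 11 11
bipush -4 : -2 -1 4 11 11 -4
imul      : -2 -1 4 11 -44
iadd      : -2 -1 4 -33
bipush 7  : -2 -1 4 -33 7
imul      : -2 -1 4 -231
irem      : -2 -1 4
iadd      : -2 3
isub      : -5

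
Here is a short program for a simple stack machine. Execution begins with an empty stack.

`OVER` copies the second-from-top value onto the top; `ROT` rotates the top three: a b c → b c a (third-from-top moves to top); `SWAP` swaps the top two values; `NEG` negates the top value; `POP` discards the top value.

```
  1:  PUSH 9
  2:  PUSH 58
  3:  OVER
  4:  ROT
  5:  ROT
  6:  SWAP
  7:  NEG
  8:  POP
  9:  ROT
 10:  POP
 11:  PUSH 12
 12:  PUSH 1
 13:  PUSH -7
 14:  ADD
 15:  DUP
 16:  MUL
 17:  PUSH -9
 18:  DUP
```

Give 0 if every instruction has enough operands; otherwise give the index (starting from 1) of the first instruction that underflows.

PUSH 9  → 9
PUSH 58 → 9 58
OVER    → 9 58 9
ROT     → 58 9 9
ROT     → 9 9 58
SWAP    → 9 58 9
NEG     → 9 58 -9
POP     → 9 58
ROT  — needs 3 operands, stack has 2 → underflow

9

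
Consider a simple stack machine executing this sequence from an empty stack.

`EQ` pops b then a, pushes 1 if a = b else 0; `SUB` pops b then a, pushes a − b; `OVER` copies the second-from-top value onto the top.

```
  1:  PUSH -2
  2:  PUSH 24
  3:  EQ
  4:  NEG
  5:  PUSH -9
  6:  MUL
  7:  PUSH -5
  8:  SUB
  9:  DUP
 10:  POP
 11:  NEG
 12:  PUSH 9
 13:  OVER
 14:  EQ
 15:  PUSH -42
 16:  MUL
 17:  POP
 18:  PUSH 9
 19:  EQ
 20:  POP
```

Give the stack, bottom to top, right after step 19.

[0]

PUSH -2  → -2
PUSH 24  → -2 24
EQ       → 0
NEG      → 0
PUSH -9  → 0 -9
MUL      → 0
PUSH -5  → 0 -5
SUB      → 5
DUP      → 5 5
POP      → 5
NEG      → -5
PUSH 9   → -5 9
OVER     → -5 9 -5
EQ       → -5 0
PUSH -42 → -5 0 -42
MUL      → -5 0
POP      → -5
PUSH 9   → -5 9
EQ       → 0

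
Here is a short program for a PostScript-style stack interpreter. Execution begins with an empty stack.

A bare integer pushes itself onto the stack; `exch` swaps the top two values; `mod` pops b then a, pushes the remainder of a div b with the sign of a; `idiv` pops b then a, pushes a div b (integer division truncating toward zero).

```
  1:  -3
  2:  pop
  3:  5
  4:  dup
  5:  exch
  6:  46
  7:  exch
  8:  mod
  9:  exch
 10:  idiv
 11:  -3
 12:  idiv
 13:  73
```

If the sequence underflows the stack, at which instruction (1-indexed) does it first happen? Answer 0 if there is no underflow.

0

-3    [-3]
pop   []
5     [5]
dup   [5, 5]
exch  [5, 5]
46    [5, 5, 46]
exch  [5, 46, 5]
mod   [5, 1]
exch  [1, 5]
idiv  [0]
-3    [0, -3]
idiv  [0]
73    [0, 73]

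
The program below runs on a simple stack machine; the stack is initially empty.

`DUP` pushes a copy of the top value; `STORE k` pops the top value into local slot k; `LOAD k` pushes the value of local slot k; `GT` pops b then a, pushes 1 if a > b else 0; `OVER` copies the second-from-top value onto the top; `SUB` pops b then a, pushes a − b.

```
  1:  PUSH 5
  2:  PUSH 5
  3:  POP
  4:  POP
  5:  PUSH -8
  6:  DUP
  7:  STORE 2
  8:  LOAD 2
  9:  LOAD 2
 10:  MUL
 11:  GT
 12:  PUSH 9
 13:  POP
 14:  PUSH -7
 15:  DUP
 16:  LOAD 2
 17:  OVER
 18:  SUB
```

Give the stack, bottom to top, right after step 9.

PUSH 5  → 5
PUSH 5  → 5 5
POP     → 5
POP     → (empty)
PUSH -8 → -8
DUP     → -8 -8
STORE 2 → -8
LOAD 2  → -8 -8
LOAD 2  → -8 -8 -8

[-8, -8, -8]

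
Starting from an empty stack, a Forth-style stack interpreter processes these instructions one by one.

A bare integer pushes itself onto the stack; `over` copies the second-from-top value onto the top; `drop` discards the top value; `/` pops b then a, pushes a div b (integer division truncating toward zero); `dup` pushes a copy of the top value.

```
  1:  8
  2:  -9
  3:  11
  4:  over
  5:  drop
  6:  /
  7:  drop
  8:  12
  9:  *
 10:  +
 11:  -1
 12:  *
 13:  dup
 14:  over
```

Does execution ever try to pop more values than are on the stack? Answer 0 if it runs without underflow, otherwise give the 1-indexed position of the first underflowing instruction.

8    → 8
-9   → 8 -9
11   → 8 -9 11
over → 8 -9 11 -9
drop → 8 -9 11
/    → 8 0
drop → 8
12   → 8 12
*    → 96
+  — needs 2 operands, stack has 1 → underflow

10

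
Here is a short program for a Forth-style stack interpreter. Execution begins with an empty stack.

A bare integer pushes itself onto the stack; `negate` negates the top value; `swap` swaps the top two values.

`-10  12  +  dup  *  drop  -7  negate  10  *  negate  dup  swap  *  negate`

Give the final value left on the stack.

-10    → -10
12     → -10 12
+      → 2
dup    → 2 2
*      → 4
drop   → (empty)
-7     → -7
negate → 7
10     → 7 10
*      → 70
negate → -70
dup    → -70 -70
swap   → -70 -70
*      → 4900
negate → -4900

-4900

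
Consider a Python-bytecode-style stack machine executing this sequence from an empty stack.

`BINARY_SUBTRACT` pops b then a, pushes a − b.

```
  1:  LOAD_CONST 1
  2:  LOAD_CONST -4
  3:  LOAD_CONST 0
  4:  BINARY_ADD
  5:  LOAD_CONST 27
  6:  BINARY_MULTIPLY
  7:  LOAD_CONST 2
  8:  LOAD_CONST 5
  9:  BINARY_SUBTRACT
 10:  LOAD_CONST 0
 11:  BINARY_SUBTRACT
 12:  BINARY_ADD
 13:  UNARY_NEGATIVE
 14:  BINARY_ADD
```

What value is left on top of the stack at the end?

112

LOAD_CONST 1    : 1
LOAD_CONST -4   : 1 -4
LOAD_CONST 0    : 1 -4 0
BINARY_ADD      : 1 -4
LOAD_CONST 27   : 1 -4 27
BINARY_MULTIPLY : 1 -108
LOAD_CONST 2    : 1 -108 2
LOAD_CONST 5    : 1 -108 2 5
BINARY_SUBTRACT : 1 -108 -3
LOAD_CONST 0    : 1 -108 -3 0
BINARY_SUBTRACT : 1 -108 -3
BINARY_ADD      : 1 -111
UNARY_NEGATIVE  : 1 111
BINARY_ADD      : 112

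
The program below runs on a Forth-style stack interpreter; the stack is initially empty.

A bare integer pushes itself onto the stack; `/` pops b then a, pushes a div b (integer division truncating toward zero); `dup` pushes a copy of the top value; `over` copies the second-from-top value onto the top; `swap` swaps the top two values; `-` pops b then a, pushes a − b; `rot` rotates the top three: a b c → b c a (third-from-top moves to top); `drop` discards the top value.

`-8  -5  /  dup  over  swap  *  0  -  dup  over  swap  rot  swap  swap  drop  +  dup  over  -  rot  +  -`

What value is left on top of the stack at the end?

1

-8   -> -8
-5   -> -8 -5
/    -> 1
dup  -> 1 1
over -> 1 1 1
swap -> 1 1 1
*    -> 1 1
0    -> 1 1 0
-    -> 1 1
dup  -> 1 1 1
over -> 1 1 1 1
swap -> 1 1 1 1
rot  -> 1 1 1 1
swap -> 1 1 1 1
swap -> 1 1 1 1
drop -> 1 1 1
+    -> 1 2
dup  -> 1 2 2
over -> 1 2 2 2
-    -> 1 2 0
rot  -> 2 0 1
+    -> 2 1
-    -> 1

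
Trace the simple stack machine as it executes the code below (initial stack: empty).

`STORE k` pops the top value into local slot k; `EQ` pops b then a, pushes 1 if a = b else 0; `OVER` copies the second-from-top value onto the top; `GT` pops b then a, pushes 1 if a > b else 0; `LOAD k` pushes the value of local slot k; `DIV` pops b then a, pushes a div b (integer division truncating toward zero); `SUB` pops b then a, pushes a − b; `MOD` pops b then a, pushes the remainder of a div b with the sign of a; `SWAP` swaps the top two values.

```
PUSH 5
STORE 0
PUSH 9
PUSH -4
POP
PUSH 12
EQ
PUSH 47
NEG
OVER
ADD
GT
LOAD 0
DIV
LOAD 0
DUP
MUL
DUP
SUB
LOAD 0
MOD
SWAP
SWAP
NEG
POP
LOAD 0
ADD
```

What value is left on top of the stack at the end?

5

PUSH 5   5
STORE 0  (empty)
PUSH 9   9
PUSH -4  9 -4
POP      9
PUSH 12  9 12
EQ       0
PUSH 47  0 47
NEG      0 -47
OVER     0 -47 0
ADD      0 -47
GT       1
LOAD 0   1 5
DIV      0
LOAD 0   0 5
DUP      0 5 5
MUL      0 25
DUP      0 25 25
SUB      0 0
LOAD 0   0 0 5
MOD      0 0
SWAP     0 0
SWAP     0 0
NEG      0 0
POP      0
LOAD 0   0 5
ADD      5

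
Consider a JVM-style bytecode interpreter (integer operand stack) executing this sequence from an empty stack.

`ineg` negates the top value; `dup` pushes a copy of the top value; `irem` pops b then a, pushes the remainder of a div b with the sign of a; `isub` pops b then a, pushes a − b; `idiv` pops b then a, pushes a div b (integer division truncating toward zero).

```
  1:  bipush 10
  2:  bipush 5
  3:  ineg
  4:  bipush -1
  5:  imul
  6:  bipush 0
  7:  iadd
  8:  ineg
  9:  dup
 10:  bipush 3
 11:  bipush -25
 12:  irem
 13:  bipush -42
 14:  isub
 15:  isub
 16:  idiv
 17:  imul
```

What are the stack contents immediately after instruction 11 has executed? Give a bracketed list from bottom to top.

[10, -5, -5, 3, -25]

bipush 10  : 10
bipush 5   : 10 5
ineg       : 10 -5
bipush -1  : 10 -5 -1
imul       : 10 5
bipush 0   : 10 5 0
iadd       : 10 5
ineg       : 10 -5
dup        : 10 -5 -5
bipush 3   : 10 -5 -5 3
bipush -25 : 10 -5 -5 3 -25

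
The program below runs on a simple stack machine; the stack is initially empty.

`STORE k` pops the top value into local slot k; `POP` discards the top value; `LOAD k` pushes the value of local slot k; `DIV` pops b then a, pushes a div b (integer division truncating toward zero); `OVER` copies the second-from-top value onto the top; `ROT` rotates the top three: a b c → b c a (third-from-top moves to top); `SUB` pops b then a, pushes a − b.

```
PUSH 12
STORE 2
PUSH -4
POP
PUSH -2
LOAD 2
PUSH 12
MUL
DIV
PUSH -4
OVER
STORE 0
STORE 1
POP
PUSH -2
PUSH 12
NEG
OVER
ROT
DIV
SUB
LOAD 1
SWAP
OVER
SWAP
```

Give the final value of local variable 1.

PUSH 12  12
STORE 2  (empty)
PUSH -4  -4
POP      (empty)
PUSH -2  -2
LOAD 2   -2 12
PUSH 12  -2 12 12
MUL      -2 144
DIV      0
PUSH -4  0 -4
OVER     0 -4 0
STORE 0  0 -4
STORE 1  0
POP      (empty)
PUSH -2  -2
PUSH 12  -2 12
NEG      -2 -12
OVER     -2 -12 -2
ROT      -12 -2 -2
DIV      -12 1
SUB      -13
LOAD 1   -13 -4
SWAP     -4 -13
OVER     -4 -13 -4
SWAP     -4 -4 -13

-4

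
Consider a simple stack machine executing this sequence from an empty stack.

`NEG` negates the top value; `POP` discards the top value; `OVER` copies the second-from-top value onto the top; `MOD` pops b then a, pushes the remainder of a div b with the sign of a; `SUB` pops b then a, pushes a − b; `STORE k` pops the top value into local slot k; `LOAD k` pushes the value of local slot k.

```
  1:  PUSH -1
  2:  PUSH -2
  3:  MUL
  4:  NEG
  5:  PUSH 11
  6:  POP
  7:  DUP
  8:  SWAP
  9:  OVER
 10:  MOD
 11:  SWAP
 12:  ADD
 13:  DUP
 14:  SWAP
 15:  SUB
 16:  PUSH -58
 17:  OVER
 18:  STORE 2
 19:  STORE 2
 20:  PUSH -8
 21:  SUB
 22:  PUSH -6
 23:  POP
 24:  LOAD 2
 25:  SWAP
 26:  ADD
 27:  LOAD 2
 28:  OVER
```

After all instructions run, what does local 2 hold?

PUSH -1  → -1
PUSH -2  → -1 -2
MUL      → 2
NEG      → -2
PUSH 11  → -2 11
POP      → -2
DUP      → -2 -2
SWAP     → -2 -2
OVER     → -2 -2 -2
MOD      → -2 0
SWAP     → 0 -2
ADD      → -2
DUP      → -2 -2
SWAP     → -2 -2
SUB      → 0
PUSH -58 → 0 -58
OVER     → 0 -58 0
STORE 2  → 0 -58
STORE 2  → 0
PUSH -8  → 0 -8
SUB      → 8
PUSH -6  → 8 -6
POP      → 8
LOAD 2   → 8 -58
SWAP     → -58 8
ADD      → -50
LOAD 2   → -50 -58
OVER     → -50 -58 -50

-58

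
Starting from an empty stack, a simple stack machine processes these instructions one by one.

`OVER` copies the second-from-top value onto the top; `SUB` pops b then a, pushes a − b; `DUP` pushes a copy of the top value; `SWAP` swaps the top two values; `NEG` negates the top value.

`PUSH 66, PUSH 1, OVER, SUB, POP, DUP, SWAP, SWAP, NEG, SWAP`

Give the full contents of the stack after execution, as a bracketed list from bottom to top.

[-66, 66]

PUSH 66 → 66
PUSH 1  → 66 1
OVER    → 66 1 66
SUB     → 66 -65
POP     → 66
DUP     → 66 66
SWAP    → 66 66
SWAP    → 66 66
NEG     → 66 -66
SWAP    → -66 66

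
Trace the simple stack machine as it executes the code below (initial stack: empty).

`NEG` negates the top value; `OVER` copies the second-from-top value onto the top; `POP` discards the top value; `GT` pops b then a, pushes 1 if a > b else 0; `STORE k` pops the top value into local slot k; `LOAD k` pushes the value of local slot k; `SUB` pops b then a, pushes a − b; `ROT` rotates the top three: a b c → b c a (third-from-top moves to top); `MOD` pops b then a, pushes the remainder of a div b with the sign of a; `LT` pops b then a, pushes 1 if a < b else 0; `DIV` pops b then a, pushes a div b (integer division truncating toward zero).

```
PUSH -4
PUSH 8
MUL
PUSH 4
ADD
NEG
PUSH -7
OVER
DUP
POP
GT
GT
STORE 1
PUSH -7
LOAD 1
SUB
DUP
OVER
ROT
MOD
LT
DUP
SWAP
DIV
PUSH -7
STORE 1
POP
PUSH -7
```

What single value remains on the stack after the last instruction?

PUSH -4 : -4
PUSH 8  : -4 8
MUL     : -32
PUSH 4  : -32 4
ADD     : -28
NEG     : 28
PUSH -7 : 28 -7
OVER    : 28 -7 28
DUP     : 28 -7 28 28
POP     : 28 -7 28
GT      : 28 0
GT      : 1
STORE 1 : (empty)
PUSH -7 : -7
LOAD 1  : -7 1
SUB     : -8
DUP     : -8 -8
OVER    : -8 -8 -8
ROT     : -8 -8 -8
MOD     : -8 0
LT      : 1
DUP     : 1 1
SWAP    : 1 1
DIV     : 1
PUSH -7 : 1 -7
STORE 1 : 1
POP     : (empty)
PUSH -7 : -7

-7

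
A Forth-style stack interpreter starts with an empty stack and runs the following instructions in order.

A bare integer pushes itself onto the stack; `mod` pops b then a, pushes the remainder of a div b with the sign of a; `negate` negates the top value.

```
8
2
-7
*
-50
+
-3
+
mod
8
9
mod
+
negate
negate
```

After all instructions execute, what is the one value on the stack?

8       8
2       8 2
-7      8 2 -7
*       8 -14
-50     8 -14 -50
+       8 -64
-3      8 -64 -3
+       8 -67
mod     8
8       8 8
9       8 8 9
mod     8 8
+       16
negate  -16
negate  16

16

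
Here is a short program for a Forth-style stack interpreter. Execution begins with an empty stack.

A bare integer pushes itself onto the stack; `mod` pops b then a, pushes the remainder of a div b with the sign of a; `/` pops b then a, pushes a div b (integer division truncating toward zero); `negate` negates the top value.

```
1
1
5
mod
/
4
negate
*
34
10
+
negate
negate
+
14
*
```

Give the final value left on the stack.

560

1      -> 1
1      -> 1 1
5      -> 1 1 5
mod    -> 1 1
/      -> 1
4      -> 1 4
negate -> 1 -4
*      -> -4
34     -> -4 34
10     -> -4 34 10
+      -> -4 44
negate -> -4 -44
negate -> -4 44
+      -> 40
14     -> 40 14
*      -> 560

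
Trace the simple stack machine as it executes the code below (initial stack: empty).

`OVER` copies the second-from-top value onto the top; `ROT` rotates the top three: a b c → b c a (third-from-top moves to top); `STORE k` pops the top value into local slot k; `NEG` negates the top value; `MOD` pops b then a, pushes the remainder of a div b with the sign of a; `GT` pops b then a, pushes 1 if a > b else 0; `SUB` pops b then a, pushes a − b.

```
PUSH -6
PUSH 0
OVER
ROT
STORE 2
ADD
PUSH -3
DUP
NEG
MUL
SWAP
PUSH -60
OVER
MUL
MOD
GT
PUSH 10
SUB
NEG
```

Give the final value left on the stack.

10

PUSH -6  → [-6]
PUSH 0   → [-6, 0]
OVER     → [-6, 0, -6]
ROT      → [0, -6, -6]
STORE 2  → [0, -6]
ADD      → [-6]
PUSH -3  → [-6, -3]
DUP      → [-6, -3, -3]
NEG      → [-6, -3, 3]
MUL      → [-6, -9]
SWAP     → [-9, -6]
PUSH -60 → [-9, -6, -60]
OVER     → [-9, -6, -60, -6]
MUL      → [-9, -6, 360]
MOD      → [-9, -6]
GT       → [0]
PUSH 10  → [0, 10]
SUB      → [-10]
NEG      → [10]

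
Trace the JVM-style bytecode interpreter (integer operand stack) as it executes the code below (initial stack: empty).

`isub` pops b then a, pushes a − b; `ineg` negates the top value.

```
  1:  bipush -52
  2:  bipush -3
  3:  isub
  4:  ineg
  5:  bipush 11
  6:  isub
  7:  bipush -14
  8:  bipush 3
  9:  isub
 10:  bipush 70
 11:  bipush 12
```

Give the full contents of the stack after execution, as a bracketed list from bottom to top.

bipush -52  -52
bipush -3   -52 -3
isub        -49
ineg        49
bipush 11   49 11
isub        38
bipush -14  38 -14
bipush 3    38 -14 3
isub        38 -17
bipush 70   38 -17 70
bipush 12   38 -17 70 12

[38, -17, 70, 12]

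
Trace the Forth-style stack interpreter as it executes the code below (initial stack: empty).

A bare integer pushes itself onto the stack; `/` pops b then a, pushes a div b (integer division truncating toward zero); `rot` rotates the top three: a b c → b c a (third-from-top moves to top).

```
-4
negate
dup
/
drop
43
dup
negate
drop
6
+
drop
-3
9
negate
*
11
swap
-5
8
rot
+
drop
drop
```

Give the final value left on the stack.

-4     : [-4]
negate : [4]
dup    : [4, 4]
/      : [1]
drop   : []
43     : [43]
dup    : [43, 43]
negate : [43, -43]
drop   : [43]
6      : [43, 6]
+      : [49]
drop   : []
-3     : [-3]
9      : [-3, 9]
negate : [-3, -9]
*      : [27]
11     : [27, 11]
swap   : [11, 27]
-5     : [11, 27, -5]
8      : [11, 27, -5, 8]
rot    : [11, -5, 8, 27]
+      : [11, -5, 35]
drop   : [11, -5]
drop   : [11]

11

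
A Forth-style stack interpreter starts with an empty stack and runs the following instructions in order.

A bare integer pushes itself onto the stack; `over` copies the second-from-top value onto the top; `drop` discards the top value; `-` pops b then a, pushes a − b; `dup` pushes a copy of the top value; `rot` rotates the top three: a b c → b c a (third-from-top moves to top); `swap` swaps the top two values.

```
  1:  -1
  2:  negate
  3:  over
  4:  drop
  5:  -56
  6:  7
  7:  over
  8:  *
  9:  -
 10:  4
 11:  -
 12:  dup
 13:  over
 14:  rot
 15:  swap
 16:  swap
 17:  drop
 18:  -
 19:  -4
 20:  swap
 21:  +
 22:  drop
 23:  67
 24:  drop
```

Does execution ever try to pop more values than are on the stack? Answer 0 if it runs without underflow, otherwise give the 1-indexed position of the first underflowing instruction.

3

-1     -> -1
negate -> 1
over  — needs 2 operands, stack has 1 → underflow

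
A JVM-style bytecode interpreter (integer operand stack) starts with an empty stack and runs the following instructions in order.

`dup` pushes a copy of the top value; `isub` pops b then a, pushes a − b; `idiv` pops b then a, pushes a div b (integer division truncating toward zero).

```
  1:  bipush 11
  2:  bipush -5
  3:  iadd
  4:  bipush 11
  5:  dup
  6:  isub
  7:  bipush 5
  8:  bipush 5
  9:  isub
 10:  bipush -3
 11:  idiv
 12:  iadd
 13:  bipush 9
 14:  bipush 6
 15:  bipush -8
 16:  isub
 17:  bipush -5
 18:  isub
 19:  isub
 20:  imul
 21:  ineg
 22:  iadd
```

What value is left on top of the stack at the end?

6

bipush 11 : [11]
bipush -5 : [11, -5]
iadd      : [6]
bipush 11 : [6, 11]
dup       : [6, 11, 11]
isub      : [6, 0]
bipush 5  : [6, 0, 5]
bipush 5  : [6, 0, 5, 5]
isub      : [6, 0, 0]
bipush -3 : [6, 0, 0, -3]
idiv      : [6, 0, 0]
iadd      : [6, 0]
bipush 9  : [6, 0, 9]
bipush 6  : [6, 0, 9, 6]
bipush -8 : [6, 0, 9, 6, -8]
isub      : [6, 0, 9, 14]
bipush -5 : [6, 0, 9, 14, -5]
isub      : [6, 0, 9, 19]
isub      : [6, 0, -10]
imul      : [6, 0]
ineg      : [6, 0]
iadd      : [6]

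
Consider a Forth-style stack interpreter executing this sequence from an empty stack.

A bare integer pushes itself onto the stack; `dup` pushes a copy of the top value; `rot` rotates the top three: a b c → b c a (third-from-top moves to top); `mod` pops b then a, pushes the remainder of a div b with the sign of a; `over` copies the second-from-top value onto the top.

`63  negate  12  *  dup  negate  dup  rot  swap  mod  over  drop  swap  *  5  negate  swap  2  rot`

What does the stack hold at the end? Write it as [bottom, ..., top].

63     → 63
negate → -63
12     → -63 12
*      → -756
dup    → -756 -756
negate → -756 756
dup    → -756 756 756
rot    → 756 756 -756
swap   → 756 -756 756
mod    → 756 0
over   → 756 0 756
drop   → 756 0
swap   → 0 756
*      → 0
5      → 0 5
negate → 0 -5
swap   → -5 0
2      → -5 0 2
rot    → 0 2 -5

[0, 2, -5]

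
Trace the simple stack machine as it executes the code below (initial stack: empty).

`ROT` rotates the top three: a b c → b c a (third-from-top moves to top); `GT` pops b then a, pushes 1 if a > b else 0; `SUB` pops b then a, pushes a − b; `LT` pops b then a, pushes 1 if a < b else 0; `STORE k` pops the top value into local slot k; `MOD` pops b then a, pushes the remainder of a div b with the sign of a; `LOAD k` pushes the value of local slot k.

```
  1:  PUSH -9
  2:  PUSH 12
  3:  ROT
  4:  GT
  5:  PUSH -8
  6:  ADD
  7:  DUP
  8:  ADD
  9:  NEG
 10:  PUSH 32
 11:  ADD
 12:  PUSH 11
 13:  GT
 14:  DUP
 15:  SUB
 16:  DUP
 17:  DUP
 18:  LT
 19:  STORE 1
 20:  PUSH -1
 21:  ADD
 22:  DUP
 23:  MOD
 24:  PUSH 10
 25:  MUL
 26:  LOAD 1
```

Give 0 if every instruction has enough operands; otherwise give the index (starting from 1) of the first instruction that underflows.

3

PUSH -9 -> -9
PUSH 12 -> -9 12
ROT  — needs 3 operands, stack has 2 → underflow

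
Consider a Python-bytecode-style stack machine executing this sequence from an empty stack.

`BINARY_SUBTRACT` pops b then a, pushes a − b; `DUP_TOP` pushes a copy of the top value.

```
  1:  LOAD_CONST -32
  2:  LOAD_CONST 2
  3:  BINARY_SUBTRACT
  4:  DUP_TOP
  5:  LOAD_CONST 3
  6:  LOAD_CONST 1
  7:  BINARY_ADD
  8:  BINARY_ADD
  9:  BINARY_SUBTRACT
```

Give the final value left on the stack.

LOAD_CONST -32   -32
LOAD_CONST 2     -32 2
BINARY_SUBTRACT  -34
DUP_TOP          -34 -34
LOAD_CONST 3     -34 -34 3
LOAD_CONST 1     -34 -34 3 1
BINARY_ADD       -34 -34 4
BINARY_ADD       -34 -30
BINARY_SUBTRACT  -4

-4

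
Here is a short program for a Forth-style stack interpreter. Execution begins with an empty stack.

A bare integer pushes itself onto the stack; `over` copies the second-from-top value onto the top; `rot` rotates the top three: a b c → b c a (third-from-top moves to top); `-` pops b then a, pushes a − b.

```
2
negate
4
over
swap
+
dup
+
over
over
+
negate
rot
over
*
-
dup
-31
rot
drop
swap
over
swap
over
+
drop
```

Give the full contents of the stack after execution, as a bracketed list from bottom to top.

[4, -31, -31]

2       2
negate  -2
4       -2 4
over    -2 4 -2
swap    -2 -2 4
+       -2 2
dup     -2 2 2
+       -2 4
over    -2 4 -2
over    -2 4 -2 4
+       -2 4 2
negate  -2 4 -2
rot     4 -2 -2
over    4 -2 -2 -2
*       4 -2 4
-       4 -6
dup     4 -6 -6
-31     4 -6 -6 -31
rot     4 -6 -31 -6
drop    4 -6 -31
swap    4 -31 -6
over    4 -31 -6 -31
swap    4 -31 -31 -6
over    4 -31 -31 -6 -31
+       4 -31 -31 -37
drop    4 -31 -31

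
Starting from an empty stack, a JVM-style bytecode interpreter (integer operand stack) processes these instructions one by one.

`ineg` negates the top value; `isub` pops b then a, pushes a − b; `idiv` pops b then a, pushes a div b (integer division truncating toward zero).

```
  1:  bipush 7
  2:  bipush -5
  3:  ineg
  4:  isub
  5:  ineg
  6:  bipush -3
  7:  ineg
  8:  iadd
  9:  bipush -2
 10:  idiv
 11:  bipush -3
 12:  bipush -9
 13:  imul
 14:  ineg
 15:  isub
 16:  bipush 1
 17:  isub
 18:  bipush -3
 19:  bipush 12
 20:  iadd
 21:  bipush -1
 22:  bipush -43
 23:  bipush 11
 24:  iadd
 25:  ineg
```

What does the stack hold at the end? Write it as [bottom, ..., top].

[26, 9, -1, 32]

bipush 7   → [7]
bipush -5  → [7, -5]
ineg       → [7, 5]
isub       → [2]
ineg       → [-2]
bipush -3  → [-2, -3]
ineg       → [-2, 3]
iadd       → [1]
bipush -2  → [1, -2]
idiv       → [0]
bipush -3  → [0, -3]
bipush -9  → [0, -3, -9]
imul       → [0, 27]
ineg       → [0, -27]
isub       → [27]
bipush 1   → [27, 1]
isub       → [26]
bipush -3  → [26, -3]
bipush 12  → [26, -3, 12]
iadd       → [26, 9]
bipush -1  → [26, 9, -1]
bipush -43 → [26, 9, -1, -43]
bipush 11  → [26, 9, -1, -43, 11]
iadd       → [26, 9, -1, -32]
ineg       → [26, 9, -1, 32]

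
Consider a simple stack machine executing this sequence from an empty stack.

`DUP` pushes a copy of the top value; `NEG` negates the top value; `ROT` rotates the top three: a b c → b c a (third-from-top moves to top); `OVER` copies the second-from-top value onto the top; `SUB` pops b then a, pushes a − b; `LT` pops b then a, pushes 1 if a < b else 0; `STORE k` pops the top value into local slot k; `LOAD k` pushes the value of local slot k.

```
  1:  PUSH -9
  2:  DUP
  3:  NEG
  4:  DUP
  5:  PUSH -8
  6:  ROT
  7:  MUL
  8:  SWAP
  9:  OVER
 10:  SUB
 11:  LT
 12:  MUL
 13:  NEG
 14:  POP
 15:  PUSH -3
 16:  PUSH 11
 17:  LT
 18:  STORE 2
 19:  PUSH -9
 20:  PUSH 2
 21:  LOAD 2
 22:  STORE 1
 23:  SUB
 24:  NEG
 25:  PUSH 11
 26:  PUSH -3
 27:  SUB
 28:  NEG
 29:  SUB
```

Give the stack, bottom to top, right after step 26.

[11, 11, -3]

PUSH -9 → [-9]
DUP     → [-9, -9]
NEG     → [-9, 9]
DUP     → [-9, 9, 9]
PUSH -8 → [-9, 9, 9, -8]
ROT     → [-9, 9, -8, 9]
MUL     → [-9, 9, -72]
SWAP    → [-9, -72, 9]
OVER    → [-9, -72, 9, -72]
SUB     → [-9, -72, 81]
LT      → [-9, 1]
MUL     → [-9]
NEG     → [9]
POP     → []
PUSH -3 → [-3]
PUSH 11 → [-3, 11]
LT      → [1]
STORE 2 → []
PUSH -9 → [-9]
PUSH 2  → [-9, 2]
LOAD 2  → [-9, 2, 1]
STORE 1 → [-9, 2]
SUB     → [-11]
NEG     → [11]
PUSH 11 → [11, 11]
PUSH -3 → [11, 11, -3]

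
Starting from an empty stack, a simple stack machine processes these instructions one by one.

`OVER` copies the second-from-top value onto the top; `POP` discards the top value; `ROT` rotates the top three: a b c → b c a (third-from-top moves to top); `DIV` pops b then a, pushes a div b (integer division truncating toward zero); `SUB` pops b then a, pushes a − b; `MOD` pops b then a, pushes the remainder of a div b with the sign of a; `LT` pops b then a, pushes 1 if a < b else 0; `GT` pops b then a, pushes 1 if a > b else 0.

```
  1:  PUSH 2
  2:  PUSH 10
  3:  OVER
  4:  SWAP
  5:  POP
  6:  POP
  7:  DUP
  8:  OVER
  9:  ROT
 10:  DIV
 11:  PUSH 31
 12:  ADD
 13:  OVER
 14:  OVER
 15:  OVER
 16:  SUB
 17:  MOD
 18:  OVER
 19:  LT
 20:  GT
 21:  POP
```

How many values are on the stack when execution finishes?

PUSH 2  -> 2
PUSH 10 -> 2 10
OVER    -> 2 10 2
SWAP    -> 2 2 10
POP     -> 2 2
POP     -> 2
DUP     -> 2 2
OVER    -> 2 2 2
ROT     -> 2 2 2
DIV     -> 2 1
PUSH 31 -> 2 1 31
ADD     -> 2 32
OVER    -> 2 32 2
OVER    -> 2 32 2 32
OVER    -> 2 32 2 32 2
SUB     -> 2 32 2 30
MOD     -> 2 32 2
OVER    -> 2 32 2 32
LT      -> 2 32 1
GT      -> 2 1
POP     -> 2

1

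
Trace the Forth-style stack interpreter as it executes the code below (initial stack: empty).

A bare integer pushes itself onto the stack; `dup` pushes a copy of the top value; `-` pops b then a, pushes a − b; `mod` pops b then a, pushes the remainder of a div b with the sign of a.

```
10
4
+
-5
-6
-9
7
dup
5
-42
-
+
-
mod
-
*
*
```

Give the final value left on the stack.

10  → 10
4   → 10 4
+   → 14
-5  → 14 -5
-6  → 14 -5 -6
-9  → 14 -5 -6 -9
7   → 14 -5 -6 -9 7
dup → 14 -5 -6 -9 7 7
5   → 14 -5 -6 -9 7 7 5
-42 → 14 -5 -6 -9 7 7 5 -42
-   → 14 -5 -6 -9 7 7 47
+   → 14 -5 -6 -9 7 54
-   → 14 -5 -6 -9 -47
mod → 14 -5 -6 -9
-   → 14 -5 3
*   → 14 -15
*   → -210

-210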